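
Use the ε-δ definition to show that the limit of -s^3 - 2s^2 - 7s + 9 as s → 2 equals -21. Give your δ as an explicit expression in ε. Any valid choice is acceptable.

δ = min(1, ε/36)

Let ε > 0 be given. We want δ > 0 such that 0 < |s − 2| < δ implies |(-s^3 - 2s^2 - 7s + 9) + 21| < ε.
(-s^3 - 2s^2 - 7s + 9) + 21 = -s^3 - 2s^2 - 7s + 30 = (s − 2)(-s^2 - 4s - 15).
So |(-s^3 - 2s^2 - 7s + 9) + 21| = |s − 2|·|-s^2 - 4s - 15|.
Assume first that |s − 2| < 1, so |s| < 3. Then |-s^2 - 4s - 15| ≤ 3^2 + 4·3 + 15 = 36.
Hence |(-s^3 - 2s^2 - 7s + 9) + 21| ≤ 36|s − 2| < ε provided |s − 2| < ε/36.
Choosing δ = min(1, ε/36) ensures both conditions, hence |(-s^3 - 2s^2 - 7s + 9) + 21| < ε.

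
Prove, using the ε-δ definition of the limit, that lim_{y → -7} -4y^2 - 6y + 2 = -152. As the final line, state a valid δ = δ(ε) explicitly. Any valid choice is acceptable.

δ = min(1, ε/54)

Fix ε > 0. We want δ > 0 such that 0 < |y + 7| < δ implies |(-4y^2 - 6y + 2) + 152| < ε.
(-4y^2 - 6y + 2) + 152 = -4y^2 - 6y + 154 = (y + 7)(-4y + 22).
So |(-4y^2 - 6y + 2) + 152| = |y + 7|·|-4y + 22|.
Assume first that |y + 7| < 1, so |y| < 8. Then |-4y + 22| ≤ 4·8 + 22 = 54.
Hence |(-4y^2 - 6y + 2) + 152| ≤ 54|y + 7| < ε provided |y + 7| < ε/54.
Choosing δ = min(1, ε/54) ensures both conditions, hence |(-4y^2 - 6y + 2) + 152| < ε.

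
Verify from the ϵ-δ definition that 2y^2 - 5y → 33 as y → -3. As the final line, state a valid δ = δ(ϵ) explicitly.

δ = min(1, ϵ/19)

Let ϵ > 0 be given. We want δ > 0 such that 0 < |y + 3| < δ implies |(2y^2 - 5y) − 33| < ϵ.
(2y^2 - 5y) − 33 = 2y^2 - 5y - 33 = (y + 3)(2y - 11).
So |(2y^2 - 5y) − 33| = |y + 3|·|2y - 11|.
Assume first that |y + 3| < 1, so |y| < 4. Then |2y - 11| ≤ 2·4 + 11 = 19.
Hence |(2y^2 - 5y) − 33| ≤ 19|y + 3| < ϵ provided |y + 3| < ϵ/19.
Take δ = min(1, ϵ/19). Then 0 < |y + 3| < δ gives both |y + 3| < 1 and |y + 3| < ϵ/19, so |(2y^2 - 5y) − 33| < ϵ.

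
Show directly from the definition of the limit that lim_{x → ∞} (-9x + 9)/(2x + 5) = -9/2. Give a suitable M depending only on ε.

M = (63/4)/ε

Fix ε > 0. We seek M > 0 such that x > M implies |(-9x + 9)/(2x + 5) + 9/2| < ε.
(-9x + 9)/(2x + 5) + 9/2 = (2(-9x + 9) − (-9)(2x + 5)) / (2(2x + 5)) = 63/(2(2x + 5)).
For x > 0 we have 2x + 5 > 2x, so |(-9x + 9)/(2x + 5) + 9/2| = 63/(2(2x + 5)) < 63/(2·2x) = (63/4)/x.
Thus |(-9x + 9)/(2x + 5) + 9/2| < ε whenever x > (63/4)/ε.
Take M = (63/4)/ε. If x > M then |(-9x + 9)/(2x + 5) + 9/2| < (63/4)/x < ε.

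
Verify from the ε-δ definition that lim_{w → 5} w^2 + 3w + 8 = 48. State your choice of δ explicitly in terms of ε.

Let ε > 0. We want δ > 0 such that 0 < |w − 5| < δ implies |(w^2 + 3w + 8) − 48| < ε.
(w^2 + 3w + 8) − 48 = w^2 + 3w - 40 = (w − 5)(w + 8).
So |(w^2 + 3w + 8) − 48| = |w − 5|·|w + 8|.
Assume first that |w − 5| < 2, so |w| < 7. Then |w + 8| ≤ 7 + 8 = 15.
Hence |(w^2 + 3w + 8) − 48| ≤ 15|w − 5| < ε provided |w − 5| < ε/15.
Take δ = min(2, ε/15). Then 0 < |w − 5| < δ gives both |w − 5| < 2 and |w − 5| < ε/15, so |(w^2 + 3w + 8) − 48| < ε.

δ = min(2, ε/15)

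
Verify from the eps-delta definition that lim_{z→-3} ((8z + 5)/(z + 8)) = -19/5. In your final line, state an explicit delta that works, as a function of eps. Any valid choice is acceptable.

delta = min(5/2, (25/118)eps)

Let eps > 0 be given. We want delta > 0 with 0 < |z + 3| < delta ⇒ |(8z + 5)/(z + 8) + 19/5| < eps.
Combining over a common denominator, (8z + 5)/(z + 8) + 19/5 = [(8z + 5)·5 − (-19)·(z + 8)] / [5·(z + 8)] = 59(z + 3) / (5(z + 8)).
So |(8z + 5)/(z + 8) + 19/5| = 59|z + 3| / (5·|z + 8|).
Restrict delta ≤ 5/2. Then |z + 3| < 5/2 gives |z + 8| = |(z + 3) + 5| ≥ 5 − 5/2 = 5/2.
Hence |(8z + 5)/(z + 8) + 19/5| < 59|z + 3|/(5·(5/2)) = (118/25)|z + 3|, which is < eps once |z + 3| < (25/118)eps.
Take delta = min(5/2, (25/118)eps). Then 0 < |z + 3| < delta forces both bounds, so |(8z + 5)/(z + 8) + 19/5| < eps.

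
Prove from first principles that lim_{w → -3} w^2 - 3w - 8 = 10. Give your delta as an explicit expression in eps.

delta = min(2, eps/11)

Let eps > 0 be given. We want delta > 0 such that 0 < |w + 3| < delta implies |(w^2 - 3w - 8) − 10| < eps.
(w^2 - 3w - 8) − 10 = w^2 - 3w - 18 = (w + 3)(w - 6).
So |(w^2 - 3w - 8) − 10| = |w + 3|·|w - 6|.
Require delta ≤ 2. Then |w + 3| < 2 gives |w| < 5, and by the triangle inequality |w - 6| ≤ 5 + 6 = 11.
Hence |(w^2 - 3w - 8) − 10| ≤ 11|w + 3| < eps provided |w + 3| < eps/11.
Take delta = min(2, eps/11). Then 0 < |w + 3| < delta gives both |w + 3| < 2 and |w + 3| < eps/11, so |(w^2 - 3w - 8) − 10| < eps.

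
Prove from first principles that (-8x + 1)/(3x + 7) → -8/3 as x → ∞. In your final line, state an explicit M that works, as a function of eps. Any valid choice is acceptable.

M = (59/9)/eps

Let eps > 0 be given. We seek M > 0 such that x > M implies |(-8x + 1)/(3x + 7) + 8/3| < eps.
(-8x + 1)/(3x + 7) + 8/3 = (3(-8x + 1) − (-8)(3x + 7)) / (3(3x + 7)) = 59/(3(3x + 7)).
For x > 0 we have 3x + 7 > 3x, so |(-8x + 1)/(3x + 7) + 8/3| = 59/(3(3x + 7)) < 59/(3·3x) = (59/9)/x.
Thus |(-8x + 1)/(3x + 7) + 8/3| < eps whenever x > (59/9)/eps.
Take M = (59/9)/eps. If x > M then |(-8x + 1)/(3x + 7) + 8/3| < (59/9)/x < eps.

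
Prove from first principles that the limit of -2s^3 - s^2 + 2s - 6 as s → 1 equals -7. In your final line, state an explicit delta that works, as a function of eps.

Suppose eps > 0. We want delta > 0 such that 0 < |s − 1| < delta implies |(-2s^3 - s^2 + 2s - 6) + 7| < eps.
(-2s^3 - s^2 + 2s - 6) + 7 = -2s^3 - s^2 + 2s + 1 = (s − 1)(-2s^2 - 3s - 1).
So |(-2s^3 - s^2 + 2s - 6) + 7| = |s − 1|·|-2s^2 - 3s - 1|.
Assume first that |s − 1| < 1, so |s| < 2. Then |-2s^2 - 3s - 1| ≤ 2·2^2 + 3·2 + 1 = 15.
Hence |(-2s^3 - s^2 + 2s - 6) + 7| ≤ 15|s − 1| < eps provided |s − 1| < eps/15.
Choosing delta = min(1, eps/15) ensures both conditions, hence |(-2s^3 - s^2 + 2s - 6) + 7| < eps.

delta = min(1, eps/15)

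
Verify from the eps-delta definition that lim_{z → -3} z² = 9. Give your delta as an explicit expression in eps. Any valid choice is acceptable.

delta = min(1, eps/7)

Suppose eps > 0. We seek delta > 0 with 0 < |z + 3| < delta ⇒ |z² − 9| < eps.
Factor: z² − 9 = (z + 3)(z - 3), so |z² − 9| = |z + 3|·|z - 3|.
Impose delta ≤ 1 so that |z| < 4; then |z - 3| ≤ 7.
Hence |z² − 9| ≤ 7|z + 3|, which is < eps once |z + 3| < eps/7.
Take delta = min(1, eps/7). If 0 < |z + 3| < delta then both bounds hold and |z² − 9| ≤ 7|z + 3| < 7·(eps/7) = eps.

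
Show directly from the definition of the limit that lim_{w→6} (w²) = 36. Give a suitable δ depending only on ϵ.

δ = min(1, ϵ/13)

Let ϵ > 0 be given. We seek δ > 0 with 0 < |w − 6| < δ ⇒ |w² − 36| < ϵ.
Factor: w² − 36 = (w − 6)(w + 6), so |w² − 36| = |w − 6|·|w + 6|.
Impose δ ≤ 1 so that |w| < 7; then |w + 6| ≤ 13.
Hence |w² − 36| ≤ 13|w − 6|, which is < ϵ once |w − 6| < ϵ/13.
Take δ = min(1, ϵ/13). If 0 < |w − 6| < δ then both bounds hold and |w² − 36| ≤ 13|w − 6| < 13·(ϵ/13) = ϵ.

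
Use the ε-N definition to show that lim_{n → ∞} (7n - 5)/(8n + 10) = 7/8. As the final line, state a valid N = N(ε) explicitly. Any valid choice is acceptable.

N = (55/32)/ε

Fix ε > 0. For n ≥ 1, |(7n - 5)/(8n + 10) − (7/8)| = |-110|/(8(8n + 10)) = 110/(8(8n + 10)).
Since 8n + 10 ≥ 8n for n ≥ 1, this is ≤ 110/(8·8n) = (55/32)/n.
So |(7n - 5)/(8n + 10) − (7/8)| < ε whenever n > (55/32)/ε.
Take N = (55/32)/ε. If n > N then |(7n - 5)/(8n + 10) − (7/8)| ≤ (55/32)/n < ε.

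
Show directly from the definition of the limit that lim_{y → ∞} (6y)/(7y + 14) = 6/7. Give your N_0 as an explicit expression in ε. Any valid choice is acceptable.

N_0 = (12/7)/ε

Let ε > 0 be given. We seek N_0 > 0 such that y > N_0 implies |(6y)/(7y + 14) − (6/7)| < ε.
(6y)/(7y + 14) − (6/7) = (7(6y) − 6(7y + 14)) / (7(7y + 14)) = -84/(7(7y + 14)).
For y > 0 we have 7y + 14 > 7y, so |(6y)/(7y + 14) − (6/7)| = 84/(7(7y + 14)) < 84/(7·7y) = (12/7)/y.
Thus |(6y)/(7y + 14) − (6/7)| < ε whenever y > (12/7)/ε.
Take N_0 = (12/7)/ε. If y > N_0 then |(6y)/(7y + 14) − (6/7)| < (12/7)/y < ε.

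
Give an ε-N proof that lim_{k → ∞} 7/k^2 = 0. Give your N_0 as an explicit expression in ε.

N_0 = (7/ε)^{1/2}

Let ε > 0. For k ≥ 1, |7/k^2 − 0| = 7/k^2.
7/k^2 < ε ⇔ k^2 > 7/ε ⇔ k > (7/ε)^{1/2}.
Take N_0 = (7/ε)^{1/2}. Then k > N_0 implies 7/k^2 < ε.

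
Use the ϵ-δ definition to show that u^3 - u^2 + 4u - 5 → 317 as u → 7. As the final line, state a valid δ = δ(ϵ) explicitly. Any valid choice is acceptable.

Fix ϵ > 0. We want δ > 0 such that 0 < |u − 7| < δ implies |(u^3 - u^2 + 4u - 5) − 317| < ϵ.
(u^3 - u^2 + 4u - 5) − 317 = u^3 - u^2 + 4u - 322 = (u − 7)(u^2 + 6u + 46).
So |(u^3 - u^2 + 4u - 5) − 317| = |u − 7|·|u^2 + 6u + 46|.
Require δ ≤ 1. Then |u − 7| < 1 gives |u| < 8, and by the triangle inequality |u^2 + 6u + 46| ≤ 8^2 + 6·8 + 46 = 158.
Hence |(u^3 - u^2 + 4u - 5) − 317| ≤ 158|u − 7| < ϵ provided |u − 7| < ϵ/158.
Choosing δ = min(1, ϵ/158) ensures both conditions, hence |(u^3 - u^2 + 4u - 5) − 317| < ϵ.

δ = min(1, ϵ/158)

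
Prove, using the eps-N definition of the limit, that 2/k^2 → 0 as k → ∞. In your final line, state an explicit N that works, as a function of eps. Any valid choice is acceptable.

N = (2/eps)^{1/2}

Fix eps > 0. For k ≥ 1, |2/k^2 − 0| = 2/k^2.
2/k^2 < eps ⇔ k^2 > 2/eps ⇔ k > (2/eps)^{1/2}.
Take N = (2/eps)^{1/2}. Then k > N implies 2/k^2 < eps.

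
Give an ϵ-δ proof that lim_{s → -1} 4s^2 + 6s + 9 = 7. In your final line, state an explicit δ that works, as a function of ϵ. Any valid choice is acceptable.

δ = min(2, ϵ/14)

Fix ϵ > 0. We want δ > 0 such that 0 < |s + 1| < δ implies |(4s^2 + 6s + 9) − 7| < ϵ.
(4s^2 + 6s + 9) − 7 = 4s^2 + 6s + 2 = (s + 1)(4s + 2).
So |(4s^2 + 6s + 9) − 7| = |s + 1|·|4s + 2|.
Assume first that |s + 1| < 2, so |s| < 3. Then |4s + 2| ≤ 4·3 + 2 = 14.
Hence |(4s^2 + 6s + 9) − 7| ≤ 14|s + 1| < ϵ provided |s + 1| < ϵ/14.
Choosing δ = min(2, ϵ/14) ensures both conditions, hence |(4s^2 + 6s + 9) − 7| < ϵ.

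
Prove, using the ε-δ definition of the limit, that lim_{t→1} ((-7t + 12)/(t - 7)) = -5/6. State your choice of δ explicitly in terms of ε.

δ = min(3, (18/37)ε)

Suppose ε > 0. We want δ > 0 with 0 < |t − 1| < δ ⇒ |(-7t + 12)/(t - 7) + 5/6| < ε.
Combining over a common denominator, (-7t + 12)/(t - 7) + 5/6 = [(-7t + 12)·(-6) − 5·(t - 7)] / [(-6)·(t - 7)] = 37(t − 1) / ((-6)(t - 7)).
So |(-7t + 12)/(t - 7) + 5/6| = 37|t − 1| / (6·|t − 7|).
Restrict δ ≤ 3. Then |t − 1| < 3 gives |t − 7| = |(t − 1) + (-6)| ≥ 6 − 3 = 3.
Hence |(-7t + 12)/(t - 7) + 5/6| < 37|t − 1|/(6·3) = (37/18)|t − 1|, which is < ε once |t − 1| < (18/37)ε.
Take δ = min(3, (18/37)ε). Then 0 < |t − 1| < δ forces both bounds, so |(-7t + 12)/(t - 7) + 5/6| < ε.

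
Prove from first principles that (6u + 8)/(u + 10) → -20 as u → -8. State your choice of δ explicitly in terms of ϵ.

δ = min(1, (1/26)ϵ)

Let ϵ > 0. We want δ > 0 with 0 < |u + 8| < δ ⇒ |(6u + 8)/(u + 10) + 20| < ϵ.
Combining over a common denominator, (6u + 8)/(u + 10) + 20 = [(6u + 8)·2 − (-40)·(u + 10)] / [2·(u + 10)] = 52(u + 8) / (2(u + 10)).
So |(6u + 8)/(u + 10) + 20| = 52|u + 8| / (2·|u + 10|).
Require δ ≤ 1, so |u + 10| ≥ |2| − |u + 8| > 2 − 1 = 1.
Hence |(6u + 8)/(u + 10) + 20| < 52|u + 8|/(2·1) = 26|u + 8|, which is < ϵ once |u + 8| < (1/26)ϵ.
Take δ = min(1, (1/26)ϵ). Then 0 < |u + 8| < δ forces both bounds, so |(6u + 8)/(u + 10) + 20| < ϵ.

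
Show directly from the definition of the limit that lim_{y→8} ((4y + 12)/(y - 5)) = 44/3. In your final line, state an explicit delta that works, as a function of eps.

delta = min(3/2, (9/64)eps)

Fix eps > 0. We want delta > 0 with 0 < |y − 8| < delta ⇒ |(4y + 12)/(y - 5) − (44/3)| < eps.
Combining over a common denominator, (4y + 12)/(y - 5) − (44/3) = [(4y + 12)·3 − 44·(y - 5)] / [3·(y - 5)] = -32(y − 8) / (3(y - 5)).
So |(4y + 12)/(y - 5) − (44/3)| = 32|y − 8| / (3·|y − 5|).
Restrict delta ≤ 3/2. Then |y − 8| < 3/2 gives |y − 5| = |(y − 8) + 3| ≥ 3 − 3/2 = 3/2.
Hence |(4y + 12)/(y - 5) − (44/3)| < 32|y − 8|/(3·(3/2)) = (64/9)|y − 8|, which is < eps once |y − 8| < (9/64)eps.
Take delta = min(3/2, (9/64)eps). Then 0 < |y − 8| < delta forces both bounds, so |(4y + 12)/(y - 5) − (44/3)| < eps.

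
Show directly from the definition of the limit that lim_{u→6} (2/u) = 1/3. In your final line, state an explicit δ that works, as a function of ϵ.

Fix ϵ > 0. We seek δ > 0 such that 0 < |u − 6| < δ implies |2/u − (1/3)| < ϵ.
|2/u − (1/3)| = 2·|6 − u|/(6·|u|) = 2|u − 6|/(6|u|).
Restrict δ ≤ 3. Then |u − 6| < 3 gives |u| > 3, so 6|u| > 18.
Then |2/u − (1/3)| < 2|u − 6|/18, which is < ϵ when |u − 6| < 9ϵ.
Take δ = min(3, 9ϵ). Then 0 < |u − 6| < δ gives both |u − 6| < 3 and |u − 6| < 9ϵ, so |2/u − (1/3)| < ϵ.

δ = min(3, 9ϵ)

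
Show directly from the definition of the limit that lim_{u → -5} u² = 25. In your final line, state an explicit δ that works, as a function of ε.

Suppose ε > 0. We seek δ > 0 with 0 < |u + 5| < δ ⇒ |u² − 25| < ε.
Factor: u² − 25 = (u + 5)(u - 5), so |u² − 25| = |u + 5|·|u - 5|.
Restrict δ ≤ 1. Then |u + 5| < 1 gives |u| < 6, so by the triangle inequality |u - 5| ≤ 6 + 5 = 11.
Hence |u² − 25| ≤ 11|u + 5|, which is < ε once |u + 5| < ε/11.
Take δ = min(1, ε/11). If 0 < |u + 5| < δ then both bounds hold and |u² − 25| ≤ 11|u + 5| < 11·(ε/11) = ε.

δ = min(1, ε/11)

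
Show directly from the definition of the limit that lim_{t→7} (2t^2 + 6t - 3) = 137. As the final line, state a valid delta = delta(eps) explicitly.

Fix eps > 0. We want delta > 0 such that 0 < |t − 7| < delta implies |(2t^2 + 6t - 3) − 137| < eps.
(2t^2 + 6t - 3) − 137 = 2t^2 + 6t - 140 = (t − 7)(2t + 20).
So |(2t^2 + 6t - 3) − 137| = |t − 7|·|2t + 20|.
Require delta ≤ 2. Then |t − 7| < 2 gives |t| < 9, and by the triangle inequality |2t + 20| ≤ 2·9 + 20 = 38.
Hence |(2t^2 + 6t - 3) − 137| ≤ 38|t − 7| < eps provided |t − 7| < eps/38.
Choosing delta = min(2, eps/38) ensures both conditions, hence |(2t^2 + 6t - 3) − 137| < eps.

delta = min(2, eps/38)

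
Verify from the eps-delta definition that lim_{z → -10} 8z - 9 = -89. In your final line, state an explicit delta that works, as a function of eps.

Let eps > 0 be given. We need delta > 0 so that 0 < |z + 10| < delta implies |(8z - 9) + 89| < eps.
Since (8z - 9) + 89 = 8(z + 10), we have |(8z - 9) + 89| = 8|z + 10|.
So 8|z + 10| < eps exactly when |z + 10| < eps/8.
Choosing delta = eps/8 gives |(8z - 9) + 89| = 8|z + 10| < eps whenever |z + 10| < delta.

delta = eps/8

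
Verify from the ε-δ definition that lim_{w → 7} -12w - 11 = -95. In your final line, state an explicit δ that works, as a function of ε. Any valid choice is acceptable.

δ = ε/12

Suppose ε > 0. We need δ > 0 so that 0 < |w − 7| < δ implies |(-12w - 11) + 95| < ε.
|(-12w - 11) + 95| = |-12w + 84| = 12|w − 7|.
So 12|w − 7| < ε exactly when |w − 7| < ε/12.
Take δ = ε/12. If 0 < |w − 7| < δ then |(-12w - 11) + 95| = 12|w − 7| < 12·(ε/12) = ε.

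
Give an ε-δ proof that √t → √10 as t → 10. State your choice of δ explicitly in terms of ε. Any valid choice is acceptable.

δ = min(10, √10·ε)

Let ε > 0. We want δ > 0 such that 0 < |t − 10| < δ implies |√t − √10| < ε.
Multiplying by the conjugate, |√t − √10| = |t − 10|/(√t + √10).
Restrict δ ≤ 10 so that |t − 10| < 10 forces t > 0, and then √t + √10 > √10.
Hence |√t − √10| < |t − 10|/√10, which is < ε once |t − 10| < √10·ε.
Take δ = min(10, √10·ε). If 0 < |t − 10| < δ then t > 0 and |√t − √10| < |t − 10|/√10 < ε.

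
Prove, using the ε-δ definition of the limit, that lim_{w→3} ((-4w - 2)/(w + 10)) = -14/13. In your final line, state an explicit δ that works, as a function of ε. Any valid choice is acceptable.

Let ε > 0 be given. We want δ > 0 with 0 < |w − 3| < δ ⇒ |(-4w - 2)/(w + 10) + 14/13| < ε.
Combining over a common denominator, (-4w - 2)/(w + 10) + 14/13 = [(-4w - 2)·13 − (-14)·(w + 10)] / [13·(w + 10)] = -38(w − 3) / (13(w + 10)).
So |(-4w - 2)/(w + 10) + 14/13| = 38|w − 3| / (13·|w + 10|).
Restrict δ ≤ 13/2. Then |w − 3| < 13/2 gives |w + 10| = |(w − 3) + 13| ≥ 13 − 13/2 = 13/2.
Hence |(-4w - 2)/(w + 10) + 14/13| < 38|w − 3|/(13·(13/2)) = (76/169)|w − 3|, which is < ε once |w − 3| < (169/76)ε.
Take δ = min(13/2, (169/76)ε). Then 0 < |w − 3| < δ forces both bounds, so |(-4w - 2)/(w + 10) + 14/13| < ε.

δ = min(13/2, (169/76)ε)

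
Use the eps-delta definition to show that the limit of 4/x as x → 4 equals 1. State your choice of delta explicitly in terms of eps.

Fix eps > 0. We seek delta > 0 such that 0 < |x − 4| < delta implies |4/x − 1| < eps.
|4/x − 1| = 4·|4 − x|/(4·|x|) = 4|x − 4|/(4|x|).
Require delta ≤ 2 so that |x| > 4 − 2 = 2, hence 4|x| > 8.
Then |4/x − 1| < 4|x − 4|/8, which is < eps when |x − 4| < 2eps.
Take delta = min(2, 2eps). Then 0 < |x − 4| < delta gives both |x − 4| < 2 and |x − 4| < 2eps, so |4/x − 1| < eps.

delta = min(2, 2eps)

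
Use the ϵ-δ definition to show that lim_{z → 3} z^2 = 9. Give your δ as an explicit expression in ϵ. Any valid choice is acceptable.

δ = min(1, ϵ/7)

Let ϵ > 0. We seek δ > 0 with 0 < |z − 3| < δ ⇒ |z^2 − 9| < ϵ.
Factor: z^2 − 9 = (z − 3)(z + 3), so |z^2 − 9| = |z − 3|·|z + 3|.
Impose δ ≤ 1 so that |z| < 4; then |z + 3| ≤ 7.
Hence |z^2 − 9| ≤ 7|z − 3|, which is < ϵ once |z − 3| < ϵ/7.
Take δ = min(1, ϵ/7). If 0 < |z − 3| < δ then both bounds hold and |z^2 − 9| ≤ 7|z − 3| < 7·(ϵ/7) = ϵ.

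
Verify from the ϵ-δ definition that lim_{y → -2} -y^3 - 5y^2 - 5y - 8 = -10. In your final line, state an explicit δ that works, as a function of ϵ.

Fix ϵ > 0. We want δ > 0 such that 0 < |y + 2| < δ implies |(-y^3 - 5y^2 - 5y - 8) + 10| < ϵ.
(-y^3 - 5y^2 - 5y - 8) + 10 = -y^3 - 5y^2 - 5y + 2 = (y + 2)(-y^2 - 3y + 1).
So |(-y^3 - 5y^2 - 5y - 8) + 10| = |y + 2|·|-y^2 - 3y + 1|.
Require δ ≤ 2. Then |y + 2| < 2 gives |y| < 4, and by the triangle inequality |-y^2 - 3y + 1| ≤ 4^2 + 3·4 + 1 = 29.
Hence |(-y^3 - 5y^2 - 5y - 8) + 10| ≤ 29|y + 2| < ϵ provided |y + 2| < ϵ/29.
Choosing δ = min(2, ϵ/29) ensures both conditions, hence |(-y^3 - 5y^2 - 5y - 8) + 10| < ϵ.

δ = min(2, ϵ/29)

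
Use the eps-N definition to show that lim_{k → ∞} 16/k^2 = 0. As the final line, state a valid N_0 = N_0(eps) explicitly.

N_0 = (16/eps)^{1/2}

Let eps > 0. For k ≥ 1, |16/k^2 − 0| = 16/k^2.
16/k^2 < eps ⇔ k^2 > 16/eps ⇔ k > (16/eps)^{1/2}.
Take N_0 = (16/eps)^{1/2}. Then k > N_0 implies 16/k^2 < eps.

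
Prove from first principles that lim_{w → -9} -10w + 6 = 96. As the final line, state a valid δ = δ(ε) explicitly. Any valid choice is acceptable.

δ = ε/10

Let ε > 0 be given. We need δ > 0 so that 0 < |w + 9| < δ implies |(-10w + 6) − 96| < ε.
|(-10w + 6) − 96| = |-10w - 90| = 10|w + 9|.
So 10|w + 9| < ε exactly when |w + 9| < ε/10.
Choosing δ = ε/10 gives |(-10w + 6) − 96| = 10|w + 9| < ε whenever |w + 9| < δ.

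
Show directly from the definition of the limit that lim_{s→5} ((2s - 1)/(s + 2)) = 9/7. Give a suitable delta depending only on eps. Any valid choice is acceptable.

delta = min(7/2, (49/10)eps)

Fix eps > 0. We want delta > 0 with 0 < |s − 5| < delta ⇒ |(2s - 1)/(s + 2) − (9/7)| < eps.
Combining over a common denominator, (2s - 1)/(s + 2) − (9/7) = [(2s - 1)·7 − 9·(s + 2)] / [7·(s + 2)] = 5(s − 5) / (7(s + 2)).
So |(2s - 1)/(s + 2) − (9/7)| = 5|s − 5| / (7·|s + 2|).
Require delta ≤ 7/2, so |s + 2| ≥ |7| − |s − 5| > 7 − 7/2 = 7/2.
Hence |(2s - 1)/(s + 2) − (9/7)| < 5|s − 5|/(7·(7/2)) = (10/49)|s − 5|, which is < eps once |s − 5| < (49/10)eps.
Take delta = min(7/2, (49/10)eps). Then 0 < |s − 5| < delta forces both bounds, so |(2s - 1)/(s + 2) − (9/7)| < eps.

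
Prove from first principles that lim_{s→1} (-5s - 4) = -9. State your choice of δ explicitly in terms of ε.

δ = ε/5

Let ε > 0. We need δ > 0 so that 0 < |s − 1| < δ implies |(-5s - 4) + 9| < ε.
|(-5s - 4) + 9| = |-5s + 5| = 5|s − 1|.
Thus it suffices that |s − 1| < ε/5.
Choosing δ = ε/5 gives |(-5s - 4) + 9| = 5|s − 1| < ε whenever |s − 1| < δ.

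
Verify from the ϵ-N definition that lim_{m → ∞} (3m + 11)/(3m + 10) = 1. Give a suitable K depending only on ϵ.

K = (1/3)/ϵ

Fix ϵ > 0. For m ≥ 1, |(3m + 11)/(3m + 10) − 1| = |3|/(3(3m + 10)) = 3/(3(3m + 10)).
Since 3m + 10 ≥ 3m for m ≥ 1, this is ≤ 3/(3·3m) = (1/3)/m.
So |(3m + 11)/(3m + 10) − 1| < ϵ whenever m > (1/3)/ϵ.
Take K = (1/3)/ϵ. If m > K then |(3m + 11)/(3m + 10) − 1| ≤ (1/3)/m < ϵ.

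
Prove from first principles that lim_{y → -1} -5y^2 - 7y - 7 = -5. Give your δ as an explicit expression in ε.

δ = min(1, ε/12)

Let ε > 0 be given. We want δ > 0 such that 0 < |y + 1| < δ implies |(-5y^2 - 7y - 7) + 5| < ε.
(-5y^2 - 7y - 7) + 5 = -5y^2 - 7y - 2 = (y + 1)(-5y - 2).
So |(-5y^2 - 7y - 7) + 5| = |y + 1|·|-5y - 2|.
Assume first that |y + 1| < 1, so |y| < 2. Then |-5y - 2| ≤ 5·2 + 2 = 12.
Hence |(-5y^2 - 7y - 7) + 5| ≤ 12|y + 1| < ε provided |y + 1| < ε/12.
Take δ = min(1, ε/12). Then 0 < |y + 1| < δ gives both |y + 1| < 1 and |y + 1| < ε/12, so |(-5y^2 - 7y - 7) + 5| < ε.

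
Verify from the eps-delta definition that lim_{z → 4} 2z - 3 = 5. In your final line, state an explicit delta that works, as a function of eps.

delta = eps/2

Suppose eps > 0. We need delta > 0 so that 0 < |z − 4| < delta implies |(2z - 3) − 5| < eps.
|(2z - 3) − 5| = |2z - 8| = 2|z − 4|.
Thus it suffices that |z − 4| < eps/2.
Take delta = eps/2. If 0 < |z − 4| < delta then |(2z - 3) − 5| = 2|z − 4| < 2·(eps/2) = eps.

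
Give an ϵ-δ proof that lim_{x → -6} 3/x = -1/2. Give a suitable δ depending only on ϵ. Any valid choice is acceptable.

δ = min(3, 6ϵ)

Suppose ϵ > 0. We seek δ > 0 such that 0 < |x + 6| < δ implies |3/x + 1/2| < ϵ.
|3/x + 1/2| = 3·|-6 − x|/(6·|x|) = 3|x + 6|/(6|x|).
Restrict δ ≤ 3. Then |x + 6| < 3 gives |x| > 3, so 6|x| > 18.
Then |3/x + 1/2| < 3|x + 6|/18, which is < ϵ when |x + 6| < 6ϵ.
Take δ = min(3, 6ϵ). Then 0 < |x + 6| < δ gives both |x + 6| < 3 and |x + 6| < 6ϵ, so |3/x + 1/2| < ϵ.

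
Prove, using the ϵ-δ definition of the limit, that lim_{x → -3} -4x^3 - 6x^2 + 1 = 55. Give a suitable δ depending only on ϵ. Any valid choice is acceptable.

Fix ϵ > 0. We want δ > 0 such that 0 < |x + 3| < δ implies |(-4x^3 - 6x^2 + 1) − 55| < ϵ.
(-4x^3 - 6x^2 + 1) − 55 = -4x^3 - 6x^2 - 54 = (x + 3)(-4x^2 + 6x - 18).
So |(-4x^3 - 6x^2 + 1) − 55| = |x + 3|·|-4x^2 + 6x - 18|.
Require δ ≤ 1. Then |x + 3| < 1 gives |x| < 4, and by the triangle inequality |-4x^2 + 6x - 18| ≤ 4·4^2 + 6·4 + 18 = 106.
Hence |(-4x^3 - 6x^2 + 1) − 55| ≤ 106|x + 3| < ϵ provided |x + 3| < ϵ/106.
Choosing δ = min(1, ϵ/106) ensures both conditions, hence |(-4x^3 - 6x^2 + 1) − 55| < ϵ.

δ = min(1, ϵ/106)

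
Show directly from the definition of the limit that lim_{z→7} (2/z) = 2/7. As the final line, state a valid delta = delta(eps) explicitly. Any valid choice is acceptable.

Let eps > 0. We seek delta > 0 such that 0 < |z − 7| < delta implies |2/z − (2/7)| < eps.
|2/z − (2/7)| = 2·|7 − z|/(7·|z|) = 2|z − 7|/(7|z|).
Require delta ≤ 7/2 so that |z| > 7 − 7/2 = 7/2, hence 7|z| > 49/2.
Then |2/z − (2/7)| < 2|z − 7|/(49/2), which is < eps when |z − 7| < (49/4)eps.
Take delta = min(7/2, (49/4)eps). Then 0 < |z − 7| < delta gives both |z − 7| < 7/2 and |z − 7| < (49/4)eps, so |2/z − (2/7)| < eps.

delta = min(7/2, (49/4)eps)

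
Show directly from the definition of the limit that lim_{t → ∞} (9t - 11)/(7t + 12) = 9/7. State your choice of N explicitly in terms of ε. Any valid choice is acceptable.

N = (185/49)/ε

Fix ε > 0. We seek N > 0 such that t > N implies |(9t - 11)/(7t + 12) − (9/7)| < ε.
(9t - 11)/(7t + 12) − (9/7) = (7(9t - 11) − 9(7t + 12)) / (7(7t + 12)) = -185/(7(7t + 12)).
For t > 0 we have 7t + 12 > 7t, so |(9t - 11)/(7t + 12) − (9/7)| = 185/(7(7t + 12)) < 185/(7·7t) = (185/49)/t.
Thus |(9t - 11)/(7t + 12) − (9/7)| < ε whenever t > (185/49)/ε.
Take N = (185/49)/ε. If t > N then |(9t - 11)/(7t + 12) − (9/7)| < (185/49)/t < ε.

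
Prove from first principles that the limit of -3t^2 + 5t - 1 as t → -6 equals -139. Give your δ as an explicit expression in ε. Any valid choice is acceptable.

δ = min(1, ε/44)

Suppose ε > 0. We want δ > 0 such that 0 < |t + 6| < δ implies |(-3t^2 + 5t - 1) + 139| < ε.
(-3t^2 + 5t - 1) + 139 = -3t^2 + 5t + 138 = (t + 6)(-3t + 23).
So |(-3t^2 + 5t - 1) + 139| = |t + 6|·|-3t + 23|.
Require δ ≤ 1. Then |t + 6| < 1 gives |t| < 7, and by the triangle inequality |-3t + 23| ≤ 3·7 + 23 = 44.
Hence |(-3t^2 + 5t - 1) + 139| ≤ 44|t + 6| < ε provided |t + 6| < ε/44.
Choosing δ = min(1, ε/44) ensures both conditions, hence |(-3t^2 + 5t - 1) + 139| < ε.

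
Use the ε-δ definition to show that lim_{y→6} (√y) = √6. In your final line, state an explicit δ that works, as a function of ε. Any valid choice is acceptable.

δ = min(6, √6·ε)

Let ε > 0. We want δ > 0 such that 0 < |y − 6| < δ implies |√y − √6| < ε.
Multiplying by the conjugate, |√y − √6| = |y − 6|/(√y + √6).
Restrict δ ≤ 6 so that |y − 6| < 6 forces y > 0, and then √y + √6 > √6.
Hence |√y − √6| < |y − 6|/√6, which is < ε once |y − 6| < √6·ε.
Take δ = min(6, √6·ε). If 0 < |y − 6| < δ then y > 0 and |√y − √6| < |y − 6|/√6 < ε.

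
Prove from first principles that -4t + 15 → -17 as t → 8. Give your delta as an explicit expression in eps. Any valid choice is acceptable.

delta = eps/4

Let eps > 0 be given. We need delta > 0 so that 0 < |t − 8| < delta implies |(-4t + 15) + 17| < eps.
|(-4t + 15) + 17| = |-4t + 32| = 4|t − 8|.
Thus it suffices that |t − 8| < eps/4.
Choosing delta = eps/4 gives |(-4t + 15) + 17| = 4|t − 8| < eps whenever |t − 8| < delta.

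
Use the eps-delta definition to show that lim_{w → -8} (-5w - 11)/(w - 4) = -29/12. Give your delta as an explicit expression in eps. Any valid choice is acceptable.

delta = min(6, (72/31)eps)

Let eps > 0 be given. We want delta > 0 with 0 < |w + 8| < delta ⇒ |(-5w - 11)/(w - 4) + 29/12| < eps.
Combining over a common denominator, (-5w - 11)/(w - 4) + 29/12 = [(-5w - 11)·(-12) − 29·(w - 4)] / [(-12)·(w - 4)] = 31(w + 8) / ((-12)(w - 4)).
So |(-5w - 11)/(w - 4) + 29/12| = 31|w + 8| / (12·|w − 4|).
Require delta ≤ 6, so |w − 4| ≥ |-12| − |w + 8| > 12 − 6 = 6.
Hence |(-5w - 11)/(w - 4) + 29/12| < 31|w + 8|/(12·6) = (31/72)|w + 8|, which is < eps once |w + 8| < (72/31)eps.
Take delta = min(6, (72/31)eps). Then 0 < |w + 8| < delta forces both bounds, so |(-5w - 11)/(w - 4) + 29/12| < eps.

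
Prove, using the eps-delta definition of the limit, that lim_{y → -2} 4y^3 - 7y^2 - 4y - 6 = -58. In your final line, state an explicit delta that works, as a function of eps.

Let eps > 0 be given. We want delta > 0 such that 0 < |y + 2| < delta implies |(4y^3 - 7y^2 - 4y - 6) + 58| < eps.
(4y^3 - 7y^2 - 4y - 6) + 58 = 4y^3 - 7y^2 - 4y + 52 = (y + 2)(4y^2 - 15y + 26).
So |(4y^3 - 7y^2 - 4y - 6) + 58| = |y + 2|·|4y^2 - 15y + 26|.
Assume first that |y + 2| < 1, so |y| < 3. Then |4y^2 - 15y + 26| ≤ 4·3^2 + 15·3 + 26 = 107.
Hence |(4y^3 - 7y^2 - 4y - 6) + 58| ≤ 107|y + 2| < eps provided |y + 2| < eps/107.
Choosing delta = min(1, eps/107) ensures both conditions, hence |(4y^3 - 7y^2 - 4y - 6) + 58| < eps.

delta = min(1, eps/107)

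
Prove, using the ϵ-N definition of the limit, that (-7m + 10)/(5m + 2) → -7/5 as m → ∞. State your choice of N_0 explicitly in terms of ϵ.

Let ϵ > 0. For m ≥ 1, |(-7m + 10)/(5m + 2) + 7/5| = |64|/(5(5m + 2)) = 64/(5(5m + 2)).
Since 5m + 2 ≥ 5m for m ≥ 1, this is ≤ 64/(5·5m) = (64/25)/m.
So |(-7m + 10)/(5m + 2) + 7/5| < ϵ whenever m > (64/25)/ϵ.
Take N_0 = (64/25)/ϵ. If m > N_0 then |(-7m + 10)/(5m + 2) + 7/5| ≤ (64/25)/m < ϵ.

N_0 = (64/25)/ϵ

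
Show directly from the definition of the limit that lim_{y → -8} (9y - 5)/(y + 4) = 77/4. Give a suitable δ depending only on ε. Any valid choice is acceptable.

δ = min(2, (8/41)ε)

Let ε > 0. We want δ > 0 with 0 < |y + 8| < δ ⇒ |(9y - 5)/(y + 4) − (77/4)| < ε.
Combining over a common denominator, (9y - 5)/(y + 4) − (77/4) = [(9y - 5)·(-4) − (-77)·(y + 4)] / [(-4)·(y + 4)] = 41(y + 8) / ((-4)(y + 4)).
So |(9y - 5)/(y + 4) − (77/4)| = 41|y + 8| / (4·|y + 4|).
Require δ ≤ 2, so |y + 4| ≥ |-4| − |y + 8| > 4 − 2 = 2.
Hence |(9y - 5)/(y + 4) − (77/4)| < 41|y + 8|/(4·2) = (41/8)|y + 8|, which is < ε once |y + 8| < (8/41)ε.
Take δ = min(2, (8/41)ε). Then 0 < |y + 8| < δ forces both bounds, so |(9y - 5)/(y + 4) − (77/4)| < ε.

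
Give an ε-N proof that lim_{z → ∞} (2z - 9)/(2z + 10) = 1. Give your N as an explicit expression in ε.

Fix ε > 0. We seek N > 0 such that z > N implies |(2z - 9)/(2z + 10) − 1| < ε.
(2z - 9)/(2z + 10) − 1 = (2(2z - 9) − 2(2z + 10)) / (2(2z + 10)) = -38/(2(2z + 10)).
For z > 0 we have 2z + 10 > 2z, so |(2z - 9)/(2z + 10) − 1| = 38/(2(2z + 10)) < 38/(2·2z) = (19/2)/z.
Thus |(2z - 9)/(2z + 10) − 1| < ε whenever z > (19/2)/ε.
Take N = (19/2)/ε. If z > N then |(2z - 9)/(2z + 10) − 1| < (19/2)/z < ε.

N = (19/2)/ε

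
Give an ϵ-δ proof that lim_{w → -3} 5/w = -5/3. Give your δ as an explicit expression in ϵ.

δ = min(3/2, (9/10)ϵ)

Suppose ϵ > 0. We seek δ > 0 such that 0 < |w + 3| < δ implies |5/w + 5/3| < ϵ.
|5/w + 5/3| = 5·|-3 − w|/(3·|w|) = 5|w + 3|/(3|w|).
Require δ ≤ 3/2 so that |w| > 3 − 3/2 = 3/2, hence 3|w| > 9/2.
Then |5/w + 5/3| < 5|w + 3|/(9/2), which is < ϵ when |w + 3| < (9/10)ϵ.
Take δ = min(3/2, (9/10)ϵ). Then 0 < |w + 3| < δ gives both |w + 3| < 3/2 and |w + 3| < (9/10)ϵ, so |5/w + 5/3| < ϵ.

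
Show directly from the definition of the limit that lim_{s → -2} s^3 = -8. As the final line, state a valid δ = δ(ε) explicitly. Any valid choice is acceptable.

Suppose ε > 0. We seek δ > 0 with 0 < |s + 2| < δ ⇒ |s^3 + 8| < ε.
Factor: s^3 + 8 = (s + 2)(s^2 - 2s + 4), so |s^3 + 8| = |s + 2|·|s^2 - 2s + 4|.
Restrict δ ≤ 2. Then |s + 2| < 2 gives |s| < 4, so by the triangle inequality |s^2 - 2s + 4| ≤ 4^2 + 2·4 + 4 = 28.
Hence |s^3 + 8| ≤ 28|s + 2|, which is < ε once |s + 2| < ε/28.
Take δ = min(2, ε/28). If 0 < |s + 2| < δ then both bounds hold and |s^3 + 8| ≤ 28|s + 2| < 28·(ε/28) = ε.

δ = min(2, ε/28)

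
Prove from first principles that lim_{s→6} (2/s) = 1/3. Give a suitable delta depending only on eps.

Suppose eps > 0. We seek delta > 0 such that 0 < |s − 6| < delta implies |2/s − (1/3)| < eps.
|2/s − (1/3)| = 2·|6 − s|/(6·|s|) = 2|s − 6|/(6|s|).
Restrict delta ≤ 3. Then |s − 6| < 3 gives |s| > 3, so 6|s| > 18.
Then |2/s − (1/3)| < 2|s − 6|/18, which is < eps when |s − 6| < 9eps.
Take delta = min(3, 9eps). Then 0 < |s − 6| < delta gives both |s − 6| < 3 and |s − 6| < 9eps, so |2/s − (1/3)| < eps.

delta = min(3, 9eps)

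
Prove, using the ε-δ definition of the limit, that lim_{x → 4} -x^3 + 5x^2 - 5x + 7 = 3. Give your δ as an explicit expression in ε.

Let ε > 0. We want δ > 0 such that 0 < |x − 4| < δ implies |(-x^3 + 5x^2 - 5x + 7) − 3| < ε.
(-x^3 + 5x^2 - 5x + 7) − 3 = -x^3 + 5x^2 - 5x + 4 = (x − 4)(-x^2 + x - 1).
So |(-x^3 + 5x^2 - 5x + 7) − 3| = |x − 4|·|-x^2 + x - 1|.
Assume first that |x − 4| < 1, so |x| < 5. Then |-x^2 + x - 1| ≤ 5^2 + 5 + 1 = 31.
Hence |(-x^3 + 5x^2 - 5x + 7) − 3| ≤ 31|x − 4| < ε provided |x − 4| < ε/31.
Choosing δ = min(1, ε/31) ensures both conditions, hence |(-x^3 + 5x^2 - 5x + 7) − 3| < ε.

δ = min(1, ε/31)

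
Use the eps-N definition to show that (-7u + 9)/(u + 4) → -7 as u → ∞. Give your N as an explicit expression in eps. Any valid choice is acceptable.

N = 37/eps

Let eps > 0. We seek N > 0 such that u > N implies |(-7u + 9)/(u + 4) + 7| < eps.
(-7u + 9)/(u + 4) + 7 = ((-7u + 9) − (-7)(u + 4)) / ((u + 4)) = 37/((u + 4)).
For u > 0 we have u + 4 > u, so |(-7u + 9)/(u + 4) + 7| = 37/((u + 4)) < 37/(u) = 37/u.
Thus |(-7u + 9)/(u + 4) + 7| < eps whenever u > 37/eps.
Take N = 37/eps. If u > N then |(-7u + 9)/(u + 4) + 7| < 37/u < eps.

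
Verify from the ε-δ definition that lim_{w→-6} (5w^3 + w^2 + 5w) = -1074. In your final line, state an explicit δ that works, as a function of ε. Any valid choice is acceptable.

δ = min(1, ε/627)

Fix ε > 0. We want δ > 0 such that 0 < |w + 6| < δ implies |(5w^3 + w^2 + 5w) + 1074| < ε.
(5w^3 + w^2 + 5w) + 1074 = 5w^3 + w^2 + 5w + 1074 = (w + 6)(5w^2 - 29w + 179).
So |(5w^3 + w^2 + 5w) + 1074| = |w + 6|·|5w^2 - 29w + 179|.
Assume first that |w + 6| < 1, so |w| < 7. Then |5w^2 - 29w + 179| ≤ 5·7^2 + 29·7 + 179 = 627.
Hence |(5w^3 + w^2 + 5w) + 1074| ≤ 627|w + 6| < ε provided |w + 6| < ε/627.
Take δ = min(1, ε/627). Then 0 < |w + 6| < δ gives both |w + 6| < 1 and |w + 6| < ε/627, so |(5w^3 + w^2 + 5w) + 1074| < ε.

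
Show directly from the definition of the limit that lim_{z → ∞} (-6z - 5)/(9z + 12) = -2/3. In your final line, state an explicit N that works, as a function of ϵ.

Suppose ϵ > 0. We seek N > 0 such that z > N implies |(-6z - 5)/(9z + 12) + 2/3| < ϵ.
(-6z - 5)/(9z + 12) + 2/3 = (9(-6z - 5) − (-6)(9z + 12)) / (9(9z + 12)) = 27/(9(9z + 12)).
For z > 0 we have 9z + 12 > 9z, so |(-6z - 5)/(9z + 12) + 2/3| = 27/(9(9z + 12)) < 27/(9·9z) = (1/3)/z.
Thus |(-6z - 5)/(9z + 12) + 2/3| < ϵ whenever z > (1/3)/ϵ.
Take N = (1/3)/ϵ. If z > N then |(-6z - 5)/(9z + 12) + 2/3| < (1/3)/z < ϵ.

N = (1/3)/ϵ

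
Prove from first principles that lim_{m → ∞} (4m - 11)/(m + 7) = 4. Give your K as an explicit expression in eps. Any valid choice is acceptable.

K = 39/eps

Fix eps > 0. For m ≥ 1, |(4m - 11)/(m + 7) − 4| = |-39|/((m + 7)) = 39/((m + 7)).
Since m + 7 ≥ m for m ≥ 1, this is ≤ 39/(m) = 39/m.
So |(4m - 11)/(m + 7) − 4| < eps whenever m > 39/eps.
Take K = 39/eps. If m > K then |(4m - 11)/(m + 7) − 4| ≤ 39/m < eps.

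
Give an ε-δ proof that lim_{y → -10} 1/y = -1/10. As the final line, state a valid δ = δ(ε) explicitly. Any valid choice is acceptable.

δ = min(5, 50ε)

Let ε > 0 be given. We seek δ > 0 such that 0 < |y + 10| < δ implies |1/y + 1/10| < ε.
|1/y + 1/10| = |-10 − y|/(10·|y|) = |y + 10|/(10|y|).
Restrict δ ≤ 5. Then |y + 10| < 5 gives |y| > 5, so 10|y| > 50.
Then |1/y + 1/10| < |y + 10|/50, which is < ε when |y + 10| < 50ε.
Take δ = min(5, 50ε). Then 0 < |y + 10| < δ gives both |y + 10| < 5 and |y + 10| < 50ε, so |1/y + 1/10| < ε.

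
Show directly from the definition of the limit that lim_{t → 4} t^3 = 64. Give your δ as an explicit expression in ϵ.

δ = min(2, ϵ/76)

Let ϵ > 0. We seek δ > 0 with 0 < |t − 4| < δ ⇒ |t^3 − 64| < ϵ.
Factor: t^3 − 64 = (t − 4)(t^2 + 4t + 16), so |t^3 − 64| = |t − 4|·|t^2 + 4t + 16|.
Restrict δ ≤ 2. Then |t − 4| < 2 gives |t| < 6, so by the triangle inequality |t^2 + 4t + 16| ≤ 6^2 + 4·6 + 16 = 76.
Hence |t^3 − 64| ≤ 76|t − 4|, which is < ϵ once |t − 4| < ϵ/76.
Take δ = min(2, ϵ/76). If 0 < |t − 4| < δ then both bounds hold and |t^3 − 64| ≤ 76|t − 4| < 76·(ϵ/76) = ϵ.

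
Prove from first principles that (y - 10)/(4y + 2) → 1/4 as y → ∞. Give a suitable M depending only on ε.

Let ε > 0 be given. We seek M > 0 such that y > M implies |(y - 10)/(4y + 2) − (1/4)| < ε.
(y - 10)/(4y + 2) − (1/4) = (4(y - 10) − (4y + 2)) / (4(4y + 2)) = -42/(4(4y + 2)).
For y > 0 we have 4y + 2 > 4y, so |(y - 10)/(4y + 2) − (1/4)| = 42/(4(4y + 2)) < 42/(4·4y) = (21/8)/y.
Thus |(y - 10)/(4y + 2) − (1/4)| < ε whenever y > (21/8)/ε.
Take M = (21/8)/ε. If y > M then |(y - 10)/(4y + 2) − (1/4)| < (21/8)/y < ε.

M = (21/8)/ε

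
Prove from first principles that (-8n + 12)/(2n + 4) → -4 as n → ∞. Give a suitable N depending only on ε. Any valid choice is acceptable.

Let ε > 0 be given. For n ≥ 1, |(-8n + 12)/(2n + 4) + 4| = |56|/(2(2n + 4)) = 56/(2(2n + 4)).
Since 2n + 4 ≥ 2n for n ≥ 1, this is ≤ 56/(2·2n) = 14/n.
So |(-8n + 12)/(2n + 4) + 4| < ε whenever n > 14/ε.
Take N = 14/ε. If n > N then |(-8n + 12)/(2n + 4) + 4| ≤ 14/n < ε.

N = 14/ε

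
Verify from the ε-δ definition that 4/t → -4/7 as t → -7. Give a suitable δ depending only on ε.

Fix ε > 0. We seek δ > 0 such that 0 < |t + 7| < δ implies |4/t + 4/7| < ε.
|4/t + 4/7| = 4·|-7 − t|/(7·|t|) = 4|t + 7|/(7|t|).
Restrict δ ≤ 7/2. Then |t + 7| < 7/2 gives |t| > 7/2, so 7|t| > 49/2.
Then |4/t + 4/7| < 4|t + 7|/(49/2), which is < ε when |t + 7| < (49/8)ε.
Take δ = min(7/2, (49/8)ε). Then 0 < |t + 7| < δ gives both |t + 7| < 7/2 and |t + 7| < (49/8)ε, so |4/t + 4/7| < ε.

δ = min(7/2, (49/8)ε)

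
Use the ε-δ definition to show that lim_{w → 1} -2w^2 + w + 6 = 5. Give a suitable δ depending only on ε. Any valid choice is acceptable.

Let ε > 0 be given. We want δ > 0 such that 0 < |w − 1| < δ implies |(-2w^2 + w + 6) − 5| < ε.
(-2w^2 + w + 6) − 5 = -2w^2 + w + 1 = (w − 1)(-2w - 1).
So |(-2w^2 + w + 6) − 5| = |w − 1|·|-2w - 1|.
Assume first that |w − 1| < 2, so |w| < 3. Then |-2w - 1| ≤ 2·3 + 1 = 7.
Hence |(-2w^2 + w + 6) − 5| ≤ 7|w − 1| < ε provided |w − 1| < ε/7.
Choosing δ = min(2, ε/7) ensures both conditions, hence |(-2w^2 + w + 6) − 5| < ε.

δ = min(2, ε/7)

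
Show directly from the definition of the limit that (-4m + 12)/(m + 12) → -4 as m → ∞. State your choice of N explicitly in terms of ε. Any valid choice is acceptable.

Suppose ε > 0. For m ≥ 1, |(-4m + 12)/(m + 12) + 4| = |60|/((m + 12)) = 60/((m + 12)).
Since m + 12 ≥ m for m ≥ 1, this is ≤ 60/(m) = 60/m.
So |(-4m + 12)/(m + 12) + 4| < ε whenever m > 60/ε.
Take N = 60/ε. If m > N then |(-4m + 12)/(m + 12) + 4| ≤ 60/m < ε.

N = 60/ε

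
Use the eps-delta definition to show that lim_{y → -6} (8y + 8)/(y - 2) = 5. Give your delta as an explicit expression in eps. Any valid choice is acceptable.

delta = min(4, (4/3)eps)

Fix eps > 0. We want delta > 0 with 0 < |y + 6| < delta ⇒ |(8y + 8)/(y - 2) − 5| < eps.
Combining over a common denominator, (8y + 8)/(y - 2) − 5 = [(8y + 8)·(-8) − (-40)·(y - 2)] / [(-8)·(y - 2)] = -24(y + 6) / ((-8)(y - 2)).
So |(8y + 8)/(y - 2) − 5| = 24|y + 6| / (8·|y − 2|).
Require delta ≤ 4, so |y − 2| ≥ |-8| − |y + 6| > 8 − 4 = 4.
Hence |(8y + 8)/(y - 2) − 5| < 24|y + 6|/(8·4) = (3/4)|y + 6|, which is < eps once |y + 6| < (4/3)eps.
Take delta = min(4, (4/3)eps). Then 0 < |y + 6| < delta forces both bounds, so |(8y + 8)/(y - 2) − 5| < eps.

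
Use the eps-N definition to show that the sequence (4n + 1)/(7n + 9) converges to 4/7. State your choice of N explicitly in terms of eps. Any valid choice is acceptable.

Fix eps > 0. For n ≥ 1, |(4n + 1)/(7n + 9) − (4/7)| = |-29|/(7(7n + 9)) = 29/(7(7n + 9)).
Since 7n + 9 ≥ 7n for n ≥ 1, this is ≤ 29/(7·7n) = (29/49)/n.
So |(4n + 1)/(7n + 9) − (4/7)| < eps whenever n > (29/49)/eps.
Take N = (29/49)/eps. If n > N then |(4n + 1)/(7n + 9) − (4/7)| ≤ (29/49)/n < eps.

N = (29/49)/eps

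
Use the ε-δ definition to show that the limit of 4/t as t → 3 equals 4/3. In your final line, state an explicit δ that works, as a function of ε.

Fix ε > 0. We seek δ > 0 such that 0 < |t − 3| < δ implies |4/t − (4/3)| < ε.
|4/t − (4/3)| = 4·|3 − t|/(3·|t|) = 4|t − 3|/(3|t|).
Require δ ≤ 3/2 so that |t| > 3 − 3/2 = 3/2, hence 3|t| > 9/2.
Then |4/t − (4/3)| < 4|t − 3|/(9/2), which is < ε when |t − 3| < (9/8)ε.
Take δ = min(3/2, (9/8)ε). Then 0 < |t − 3| < δ gives both |t − 3| < 3/2 and |t − 3| < (9/8)ε, so |4/t − (4/3)| < ε.

δ = min(3/2, (9/8)ε)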